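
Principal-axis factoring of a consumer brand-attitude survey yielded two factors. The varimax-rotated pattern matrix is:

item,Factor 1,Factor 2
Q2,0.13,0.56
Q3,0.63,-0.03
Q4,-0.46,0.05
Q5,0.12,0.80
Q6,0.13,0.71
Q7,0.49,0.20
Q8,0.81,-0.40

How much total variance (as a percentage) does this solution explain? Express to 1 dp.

45.9%

SS loadings by factor: 1.5529, 1.6611; total = 3.2140.
Total variance with 7 standardized items is 7, so the solution explains 3.2140/7 = 0.4591 = 45.91%.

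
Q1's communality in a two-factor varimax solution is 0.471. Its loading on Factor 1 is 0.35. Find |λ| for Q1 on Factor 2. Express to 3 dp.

Under orthogonal rotation h² = Σλ², so λ_Factor 2² = h² − (0.1225) = 0.471 − 0.1225 = 0.3485.
|λ| = √0.3485 = 0.5903.

0.590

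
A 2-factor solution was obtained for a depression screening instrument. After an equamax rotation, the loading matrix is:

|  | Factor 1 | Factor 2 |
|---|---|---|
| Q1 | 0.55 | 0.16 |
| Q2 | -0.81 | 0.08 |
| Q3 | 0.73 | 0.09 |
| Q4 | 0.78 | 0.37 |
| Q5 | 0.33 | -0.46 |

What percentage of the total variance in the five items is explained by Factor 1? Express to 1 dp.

44.2%

SS loadings for Factor 1 = 0.55² + (-0.81)² + 0.73² + 0.78² + 0.33² = 2.2088
With 5 standardized items, total variance = 5. Proportion = 2.2088/5 = 0.4418 → 44.18%.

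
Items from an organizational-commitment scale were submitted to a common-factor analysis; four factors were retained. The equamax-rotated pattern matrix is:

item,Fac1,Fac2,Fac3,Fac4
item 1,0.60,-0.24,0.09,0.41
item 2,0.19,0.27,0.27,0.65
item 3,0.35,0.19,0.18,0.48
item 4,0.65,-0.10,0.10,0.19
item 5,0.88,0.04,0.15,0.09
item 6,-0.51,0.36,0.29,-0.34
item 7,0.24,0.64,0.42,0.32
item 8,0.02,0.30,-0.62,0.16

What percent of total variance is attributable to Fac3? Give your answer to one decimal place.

SS loadings for Fac3 = 0.09² + 0.27² + 0.18² + 0.10² + 0.15² + 0.29² + 0.42² + (-0.62)² = 0.7908
With 8 standardized items, total variance = 8. Proportion = 0.7908/8 = 0.0988 → 9.88%.

9.9%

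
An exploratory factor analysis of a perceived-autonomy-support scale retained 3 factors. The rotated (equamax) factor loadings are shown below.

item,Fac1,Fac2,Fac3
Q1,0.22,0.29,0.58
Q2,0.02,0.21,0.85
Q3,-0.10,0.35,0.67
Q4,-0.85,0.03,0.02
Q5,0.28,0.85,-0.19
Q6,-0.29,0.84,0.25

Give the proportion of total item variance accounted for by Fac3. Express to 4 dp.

SS loadings for Fac3 = 0.58² + 0.85² + 0.67² + 0.02² + (-0.19)² + 0.25² = 1.6068
Proportion of variance = 1.6068 / 6 = 0.2678.

0.2678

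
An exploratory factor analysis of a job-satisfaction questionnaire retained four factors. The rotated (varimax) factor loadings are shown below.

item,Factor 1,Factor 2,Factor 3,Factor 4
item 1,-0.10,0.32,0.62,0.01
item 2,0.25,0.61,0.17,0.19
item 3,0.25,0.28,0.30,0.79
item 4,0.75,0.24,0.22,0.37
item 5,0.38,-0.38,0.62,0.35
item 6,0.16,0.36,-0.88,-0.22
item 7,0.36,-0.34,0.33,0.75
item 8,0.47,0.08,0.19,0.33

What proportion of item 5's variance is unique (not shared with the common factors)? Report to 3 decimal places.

0.204

h² = 0.38² + (-0.38)² + 0.62² + 0.35² = 0.1444 + 0.1444 + 0.3844 + 0.1225 = 0.7957
Uniqueness u² = 1 − h² = 1 − 0.7957 = 0.2043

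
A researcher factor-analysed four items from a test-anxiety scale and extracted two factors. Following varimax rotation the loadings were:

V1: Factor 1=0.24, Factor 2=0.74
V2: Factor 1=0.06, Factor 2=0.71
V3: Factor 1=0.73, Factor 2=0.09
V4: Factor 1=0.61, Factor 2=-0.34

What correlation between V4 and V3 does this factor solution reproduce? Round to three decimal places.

0.415

r̂ = Σ λ_i·λ_j across factors = (0.61)(0.73) + (-0.34)(0.09)
  = +0.4453 -0.0306 = 0.4147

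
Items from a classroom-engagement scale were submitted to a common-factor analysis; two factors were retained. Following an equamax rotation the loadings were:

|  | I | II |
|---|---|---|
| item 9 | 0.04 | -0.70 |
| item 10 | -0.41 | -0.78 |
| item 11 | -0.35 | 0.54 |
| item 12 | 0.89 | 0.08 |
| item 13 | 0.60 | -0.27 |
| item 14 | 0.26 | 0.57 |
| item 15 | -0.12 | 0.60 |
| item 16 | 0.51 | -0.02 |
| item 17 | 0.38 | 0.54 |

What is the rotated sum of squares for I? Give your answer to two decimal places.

SS loadings for I = 0.04² + (-0.41)² + (-0.35)² + 0.89² + 0.60² + 0.26² + (-0.12)² + 0.51² + 0.38² = 0.0016 + 0.1681 + 0.1225 + 0.7921 + 0.3600 + 0.0676 + 0.0144 + 0.2601 + 0.1444 = 1.9308

1.93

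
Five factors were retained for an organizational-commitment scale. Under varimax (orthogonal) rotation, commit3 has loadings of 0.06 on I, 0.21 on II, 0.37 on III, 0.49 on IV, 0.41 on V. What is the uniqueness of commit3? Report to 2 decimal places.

h² = 0.06² + 0.21² + 0.37² + 0.49² + 0.41² = 0.0036 + 0.0441 + 0.1369 + 0.2401 + 0.1681 = 0.5928
Uniqueness u² = 1 − h² = 1 − 0.5928 = 0.4072

0.41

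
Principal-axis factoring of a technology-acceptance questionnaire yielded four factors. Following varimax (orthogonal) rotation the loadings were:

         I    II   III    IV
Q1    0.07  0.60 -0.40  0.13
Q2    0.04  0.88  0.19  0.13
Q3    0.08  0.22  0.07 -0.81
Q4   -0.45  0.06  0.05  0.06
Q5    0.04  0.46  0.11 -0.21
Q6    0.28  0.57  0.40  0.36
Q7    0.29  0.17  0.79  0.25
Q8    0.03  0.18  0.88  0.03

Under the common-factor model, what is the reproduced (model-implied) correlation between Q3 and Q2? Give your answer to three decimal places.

0.105

r̂ = Σ λ_i·λ_j across factors = (0.08)(0.04) + (0.22)(0.88) + (0.07)(0.19) + (-0.81)(0.13)
  = +0.0032 +0.1936 +0.0133 -0.1053 = 0.1048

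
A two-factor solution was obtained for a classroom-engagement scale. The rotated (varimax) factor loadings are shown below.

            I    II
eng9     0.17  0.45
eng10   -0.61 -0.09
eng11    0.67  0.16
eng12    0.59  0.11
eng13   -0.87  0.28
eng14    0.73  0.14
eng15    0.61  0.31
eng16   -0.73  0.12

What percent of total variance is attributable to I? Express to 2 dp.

SS loadings for I = 0.17² + (-0.61)² + 0.67² + 0.59² + (-0.87)² + 0.73² + 0.61² + (-0.73)² = 3.3928
With 8 standardized items, total variance = 8. Proportion = 3.3928/8 = 0.4241 → 42.41%.

42.41%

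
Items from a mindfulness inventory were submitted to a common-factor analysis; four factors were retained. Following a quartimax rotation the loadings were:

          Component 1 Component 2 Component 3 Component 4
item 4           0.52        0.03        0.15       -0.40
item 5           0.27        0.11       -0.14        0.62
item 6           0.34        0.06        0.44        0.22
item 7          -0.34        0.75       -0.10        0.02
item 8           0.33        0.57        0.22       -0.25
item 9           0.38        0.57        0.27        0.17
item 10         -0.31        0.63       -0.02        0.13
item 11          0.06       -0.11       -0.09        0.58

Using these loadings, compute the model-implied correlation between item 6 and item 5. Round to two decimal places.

0.17

r̂ = Σ λ_i·λ_j across factors = (0.34)(0.27) + (0.06)(0.11) + (0.44)(-0.14) + (0.22)(0.62)
  = +0.0918 +0.0066 -0.0616 +0.1364 = 0.1732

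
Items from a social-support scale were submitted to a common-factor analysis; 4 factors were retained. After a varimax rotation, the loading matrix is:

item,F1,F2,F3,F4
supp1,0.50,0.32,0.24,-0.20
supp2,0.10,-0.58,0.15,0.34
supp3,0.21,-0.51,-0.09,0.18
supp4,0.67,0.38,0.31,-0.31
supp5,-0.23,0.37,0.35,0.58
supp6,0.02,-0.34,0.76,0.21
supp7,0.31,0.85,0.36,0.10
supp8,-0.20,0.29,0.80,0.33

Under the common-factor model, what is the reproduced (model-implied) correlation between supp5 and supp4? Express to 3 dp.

r̂ = Σ λ_i·λ_j across factors = (-0.23)(0.67) + (0.37)(0.38) + (0.35)(0.31) + (0.58)(-0.31)
  = -0.1541 +0.1406 +0.1085 -0.1798 = -0.0848

-0.085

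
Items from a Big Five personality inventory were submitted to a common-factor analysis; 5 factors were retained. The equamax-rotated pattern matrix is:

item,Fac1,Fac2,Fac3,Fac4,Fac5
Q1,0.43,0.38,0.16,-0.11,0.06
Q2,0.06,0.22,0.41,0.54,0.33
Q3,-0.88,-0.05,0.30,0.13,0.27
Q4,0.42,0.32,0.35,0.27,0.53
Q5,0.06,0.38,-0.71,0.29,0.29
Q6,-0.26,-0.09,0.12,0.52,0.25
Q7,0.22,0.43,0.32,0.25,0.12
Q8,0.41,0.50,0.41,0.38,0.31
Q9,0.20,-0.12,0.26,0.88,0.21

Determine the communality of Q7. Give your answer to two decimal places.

h² = 0.22² + 0.43² + 0.32² + 0.25² + 0.12² = 0.0484 + 0.1849 + 0.1024 + 0.0625 + 0.0144 = 0.4126

0.41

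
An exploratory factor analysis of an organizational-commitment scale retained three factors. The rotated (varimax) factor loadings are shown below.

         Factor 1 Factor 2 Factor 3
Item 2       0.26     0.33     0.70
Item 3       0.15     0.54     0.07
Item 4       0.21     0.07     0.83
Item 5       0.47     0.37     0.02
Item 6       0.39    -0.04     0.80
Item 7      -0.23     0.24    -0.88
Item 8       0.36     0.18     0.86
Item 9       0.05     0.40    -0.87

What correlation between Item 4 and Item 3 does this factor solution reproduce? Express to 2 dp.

0.13

r̂ = Σ λ_i·λ_j across factors = (0.21)(0.15) + (0.07)(0.54) + (0.83)(0.07)
  = +0.0315 +0.0378 +0.0581 = 0.1274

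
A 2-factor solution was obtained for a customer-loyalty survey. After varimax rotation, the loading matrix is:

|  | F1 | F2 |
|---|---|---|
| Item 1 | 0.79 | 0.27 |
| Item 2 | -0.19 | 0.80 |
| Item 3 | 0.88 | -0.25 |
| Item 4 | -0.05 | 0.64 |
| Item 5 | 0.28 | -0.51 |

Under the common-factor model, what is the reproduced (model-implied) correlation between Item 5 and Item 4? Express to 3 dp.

-0.340

r̂ = Σ λ_i·λ_j across factors = (0.28)(-0.05) + (-0.51)(0.64)
  = -0.0140 -0.3264 = -0.3404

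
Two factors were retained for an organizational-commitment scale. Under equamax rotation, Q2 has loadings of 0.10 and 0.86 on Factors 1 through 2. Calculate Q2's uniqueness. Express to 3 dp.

h² = 0.10² + 0.86² = 0.0100 + 0.7396 = 0.7496
Uniqueness u² = 1 − h² = 1 − 0.7496 = 0.2504

0.250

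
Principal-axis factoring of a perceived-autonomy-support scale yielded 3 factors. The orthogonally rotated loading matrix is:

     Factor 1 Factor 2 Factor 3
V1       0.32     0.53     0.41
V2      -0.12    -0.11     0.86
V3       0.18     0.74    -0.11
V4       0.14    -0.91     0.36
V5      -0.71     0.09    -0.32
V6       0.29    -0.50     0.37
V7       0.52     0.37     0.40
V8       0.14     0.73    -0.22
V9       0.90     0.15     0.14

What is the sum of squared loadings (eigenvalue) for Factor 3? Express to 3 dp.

SS loadings for Factor 3 = 0.41² + 0.86² + (-0.11)² + 0.36² + (-0.32)² + 0.37² + 0.40² + (-0.22)² + 0.14² = 0.1681 + 0.7396 + 0.0121 + 0.1296 + 0.1024 + 0.1369 + 0.1600 + 0.0484 + 0.0196 = 1.5167

1.517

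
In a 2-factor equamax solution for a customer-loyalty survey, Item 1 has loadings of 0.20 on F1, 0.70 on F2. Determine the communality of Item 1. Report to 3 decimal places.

0.530

h² = 0.20² + 0.70² = 0.0400 + 0.4900 = 0.5300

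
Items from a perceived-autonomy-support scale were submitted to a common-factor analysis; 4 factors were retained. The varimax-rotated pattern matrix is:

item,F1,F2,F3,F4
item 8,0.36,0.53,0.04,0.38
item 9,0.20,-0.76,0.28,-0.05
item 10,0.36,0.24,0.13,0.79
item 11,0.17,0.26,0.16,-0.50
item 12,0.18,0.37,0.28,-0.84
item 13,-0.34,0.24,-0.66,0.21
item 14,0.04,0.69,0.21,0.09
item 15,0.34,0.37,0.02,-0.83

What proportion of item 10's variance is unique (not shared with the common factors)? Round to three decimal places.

h² = 0.36² + 0.24² + 0.13² + 0.79² = 0.1296 + 0.0576 + 0.0169 + 0.6241 = 0.8282
Uniqueness u² = 1 − h² = 1 − 0.8282 = 0.1718

0.172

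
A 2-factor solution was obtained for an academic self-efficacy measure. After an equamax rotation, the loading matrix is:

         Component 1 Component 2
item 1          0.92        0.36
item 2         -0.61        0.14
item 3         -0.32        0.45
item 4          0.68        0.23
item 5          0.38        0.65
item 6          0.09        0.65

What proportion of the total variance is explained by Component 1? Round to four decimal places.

SS loadings for Component 1 = 0.92² + (-0.61)² + (-0.32)² + 0.68² + 0.38² + 0.09² = 1.9358
Proportion of variance = 1.9358 / 6 = 0.3226.

0.3226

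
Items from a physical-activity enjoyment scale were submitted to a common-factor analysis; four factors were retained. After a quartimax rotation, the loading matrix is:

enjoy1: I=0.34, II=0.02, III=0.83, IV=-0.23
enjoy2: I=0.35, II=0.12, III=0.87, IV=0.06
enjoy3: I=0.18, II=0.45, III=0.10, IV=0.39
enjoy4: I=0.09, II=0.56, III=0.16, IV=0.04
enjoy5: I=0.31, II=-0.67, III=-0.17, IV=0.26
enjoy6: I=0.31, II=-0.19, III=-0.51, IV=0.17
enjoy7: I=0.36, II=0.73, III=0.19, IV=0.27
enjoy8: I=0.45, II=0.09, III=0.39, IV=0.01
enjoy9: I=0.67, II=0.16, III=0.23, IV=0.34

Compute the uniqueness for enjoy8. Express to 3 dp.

0.637

h² = 0.45² + 0.09² + 0.39² + 0.01² = 0.2025 + 0.0081 + 0.1521 + 0.0001 = 0.3628
Uniqueness u² = 1 − h² = 1 − 0.3628 = 0.6372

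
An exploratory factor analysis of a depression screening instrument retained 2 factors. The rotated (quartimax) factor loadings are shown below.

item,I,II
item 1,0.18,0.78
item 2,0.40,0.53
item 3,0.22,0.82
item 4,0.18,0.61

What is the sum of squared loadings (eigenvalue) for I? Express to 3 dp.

SS loadings for I = 0.18² + 0.40² + 0.22² + 0.18² = 0.0324 + 0.1600 + 0.0484 + 0.0324 = 0.2732

0.273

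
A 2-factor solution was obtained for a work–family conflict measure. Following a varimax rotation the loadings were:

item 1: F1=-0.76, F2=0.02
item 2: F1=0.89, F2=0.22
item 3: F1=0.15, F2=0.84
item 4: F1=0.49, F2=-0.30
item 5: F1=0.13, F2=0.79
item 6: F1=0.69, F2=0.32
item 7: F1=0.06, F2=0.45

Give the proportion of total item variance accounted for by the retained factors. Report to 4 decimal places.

0.5575

Communalities: 0.5780, 0.8405, 0.7281, 0.3301, 0.6410, 0.5785, 0.2061; Σh² = 3.9023.
Total variance with 7 standardized items is 7, so the solution explains 3.9023/7 = 0.5575.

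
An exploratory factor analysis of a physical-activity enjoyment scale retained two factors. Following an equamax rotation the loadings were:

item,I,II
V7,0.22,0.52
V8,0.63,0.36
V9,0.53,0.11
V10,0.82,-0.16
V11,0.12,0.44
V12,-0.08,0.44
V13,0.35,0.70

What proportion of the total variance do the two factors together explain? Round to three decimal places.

Communalities: 0.3188, 0.5265, 0.2930, 0.6980, 0.2080, 0.2000, 0.6125; Σh² = 2.8568.
Total variance with 7 standardized items is 7, so the solution explains 2.8568/7 = 0.4081.

0.408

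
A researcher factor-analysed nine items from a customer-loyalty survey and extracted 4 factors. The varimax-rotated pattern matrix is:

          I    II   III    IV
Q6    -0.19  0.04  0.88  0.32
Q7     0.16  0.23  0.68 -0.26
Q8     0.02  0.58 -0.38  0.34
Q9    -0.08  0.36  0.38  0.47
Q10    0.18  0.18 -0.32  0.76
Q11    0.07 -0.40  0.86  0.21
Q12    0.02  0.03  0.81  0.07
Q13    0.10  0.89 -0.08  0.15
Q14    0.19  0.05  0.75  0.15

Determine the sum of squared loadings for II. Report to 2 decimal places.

1.51

SS loadings for II = 0.04² + 0.23² + 0.58² + 0.36² + 0.18² + (-0.40)² + 0.03² + 0.89² + 0.05² = 0.0016 + 0.0529 + 0.3364 + 0.1296 + 0.0324 + 0.1600 + 0.0009 + 0.7921 + 0.0025 = 1.5084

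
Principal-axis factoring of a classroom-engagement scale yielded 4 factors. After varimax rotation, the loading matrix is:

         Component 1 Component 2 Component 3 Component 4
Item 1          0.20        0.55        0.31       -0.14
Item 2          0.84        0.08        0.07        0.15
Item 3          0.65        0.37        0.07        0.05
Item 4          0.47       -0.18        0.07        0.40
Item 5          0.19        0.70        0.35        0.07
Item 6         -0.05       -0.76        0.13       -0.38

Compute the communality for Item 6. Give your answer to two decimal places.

0.74

h² = (-0.05)² + (-0.76)² + 0.13² + (-0.38)² = 0.0025 + 0.5776 + 0.0169 + 0.1444 = 0.7414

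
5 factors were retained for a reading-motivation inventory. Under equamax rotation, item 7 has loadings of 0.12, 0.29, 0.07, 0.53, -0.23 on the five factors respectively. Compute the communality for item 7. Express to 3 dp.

h² = 0.12² + 0.29² + 0.07² + 0.53² + (-0.23)² = 0.0144 + 0.0841 + 0.0049 + 0.2809 + 0.0529 = 0.4372

0.437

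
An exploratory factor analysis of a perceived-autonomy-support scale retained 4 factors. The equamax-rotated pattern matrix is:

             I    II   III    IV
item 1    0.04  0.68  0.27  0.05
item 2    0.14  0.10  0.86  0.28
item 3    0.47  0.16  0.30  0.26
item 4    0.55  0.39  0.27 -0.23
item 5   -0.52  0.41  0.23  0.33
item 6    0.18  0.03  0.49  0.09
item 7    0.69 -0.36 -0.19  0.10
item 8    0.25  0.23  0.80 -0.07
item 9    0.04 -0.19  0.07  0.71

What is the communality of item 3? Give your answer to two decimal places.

h² = 0.47² + 0.16² + 0.30² + 0.26² = 0.2209 + 0.0256 + 0.0900 + 0.0676 = 0.4041

0.40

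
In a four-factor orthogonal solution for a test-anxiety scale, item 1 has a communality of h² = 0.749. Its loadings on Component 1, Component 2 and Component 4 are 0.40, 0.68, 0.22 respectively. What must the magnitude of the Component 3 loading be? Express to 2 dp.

Under orthogonal rotation h² = Σλ², so λ_Component 3² = h² − (0.6708) = 0.749 − 0.6708 = 0.0782.
|λ| = √0.0782 = 0.2796.

0.28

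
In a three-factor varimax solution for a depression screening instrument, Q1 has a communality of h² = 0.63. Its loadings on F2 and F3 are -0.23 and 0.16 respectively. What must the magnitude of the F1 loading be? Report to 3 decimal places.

Under orthogonal rotation h² = Σλ², so λ_F1² = h² − (0.0785) = 0.63 − 0.0785 = 0.5515.
|λ| = √0.5515 = 0.7426.

0.743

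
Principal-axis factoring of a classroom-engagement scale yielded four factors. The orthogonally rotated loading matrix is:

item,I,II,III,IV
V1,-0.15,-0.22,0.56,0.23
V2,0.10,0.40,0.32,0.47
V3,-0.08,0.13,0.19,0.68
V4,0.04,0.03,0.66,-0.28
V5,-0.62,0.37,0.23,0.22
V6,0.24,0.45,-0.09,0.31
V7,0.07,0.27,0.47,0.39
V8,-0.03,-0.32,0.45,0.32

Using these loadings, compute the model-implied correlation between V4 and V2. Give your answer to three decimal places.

r̂ = Σ λ_i·λ_j across factors = (0.04)(0.10) + (0.03)(0.40) + (0.66)(0.32) + (-0.28)(0.47)
  = +0.0040 +0.0120 +0.2112 -0.1316 = 0.0956

0.096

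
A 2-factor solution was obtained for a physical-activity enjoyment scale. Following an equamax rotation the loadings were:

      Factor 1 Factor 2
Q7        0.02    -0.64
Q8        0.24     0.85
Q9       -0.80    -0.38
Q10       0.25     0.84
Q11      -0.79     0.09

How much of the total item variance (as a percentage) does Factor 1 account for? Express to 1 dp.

27.7%

SS loadings for Factor 1 = 0.02² + 0.24² + (-0.80)² + 0.25² + (-0.79)² = 1.3846
With 5 standardized items, total variance = 5. Proportion = 1.3846/5 = 0.2769 → 27.69%.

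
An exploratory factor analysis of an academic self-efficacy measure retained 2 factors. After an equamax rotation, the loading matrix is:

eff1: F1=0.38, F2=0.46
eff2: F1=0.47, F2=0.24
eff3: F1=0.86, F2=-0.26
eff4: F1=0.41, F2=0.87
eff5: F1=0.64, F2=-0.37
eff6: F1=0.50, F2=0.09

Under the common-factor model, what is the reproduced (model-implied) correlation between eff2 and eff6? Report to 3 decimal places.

r̂ = Σ λ_i·λ_j across factors = (0.47)(0.50) + (0.24)(0.09)
  = +0.2350 +0.0216 = 0.2566

0.257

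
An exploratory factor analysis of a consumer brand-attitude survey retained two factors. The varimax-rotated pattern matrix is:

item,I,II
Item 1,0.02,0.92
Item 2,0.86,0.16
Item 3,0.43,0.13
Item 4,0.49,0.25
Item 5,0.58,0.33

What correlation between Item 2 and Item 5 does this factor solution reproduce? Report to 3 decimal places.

r̂ = Σ λ_i·λ_j across factors = (0.86)(0.58) + (0.16)(0.33)
  = +0.4988 +0.0528 = 0.5516

0.552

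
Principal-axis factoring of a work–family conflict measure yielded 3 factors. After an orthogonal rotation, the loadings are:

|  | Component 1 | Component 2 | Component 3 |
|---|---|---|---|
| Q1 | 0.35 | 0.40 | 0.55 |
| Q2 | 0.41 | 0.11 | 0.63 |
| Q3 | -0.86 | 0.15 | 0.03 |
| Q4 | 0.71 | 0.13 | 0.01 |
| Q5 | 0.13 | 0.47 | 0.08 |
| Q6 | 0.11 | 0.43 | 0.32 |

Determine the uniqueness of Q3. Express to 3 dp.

h² = (-0.86)² + 0.15² + 0.03² = 0.7396 + 0.0225 + 0.0009 = 0.7630
Uniqueness u² = 1 − h² = 1 − 0.7630 = 0.2370

0.237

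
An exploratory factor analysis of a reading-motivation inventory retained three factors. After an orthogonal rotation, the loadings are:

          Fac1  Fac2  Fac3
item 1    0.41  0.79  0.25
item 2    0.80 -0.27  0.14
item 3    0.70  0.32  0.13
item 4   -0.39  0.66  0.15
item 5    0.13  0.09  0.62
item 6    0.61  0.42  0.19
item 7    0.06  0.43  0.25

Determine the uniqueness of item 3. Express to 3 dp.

0.391

h² = 0.70² + 0.32² + 0.13² = 0.4900 + 0.1024 + 0.0169 = 0.6093
Uniqueness u² = 1 − h² = 1 − 0.6093 = 0.3907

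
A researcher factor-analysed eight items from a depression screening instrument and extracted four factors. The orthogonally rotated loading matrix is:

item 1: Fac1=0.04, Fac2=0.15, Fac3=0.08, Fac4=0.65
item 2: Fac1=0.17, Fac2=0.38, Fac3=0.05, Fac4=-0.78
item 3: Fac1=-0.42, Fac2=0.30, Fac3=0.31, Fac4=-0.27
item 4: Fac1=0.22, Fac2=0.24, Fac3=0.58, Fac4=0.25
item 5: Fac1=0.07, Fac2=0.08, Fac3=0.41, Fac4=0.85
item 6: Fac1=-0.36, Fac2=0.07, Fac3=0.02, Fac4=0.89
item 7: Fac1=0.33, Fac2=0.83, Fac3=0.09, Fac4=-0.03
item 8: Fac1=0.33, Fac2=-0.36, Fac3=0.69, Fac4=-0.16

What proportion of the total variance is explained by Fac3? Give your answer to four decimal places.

0.1368

SS loadings for Fac3 = 0.08² + 0.05² + 0.31² + 0.58² + 0.41² + 0.02² + 0.09² + 0.69² = 1.0941
Proportion of variance = 1.0941 / 8 = 0.1368.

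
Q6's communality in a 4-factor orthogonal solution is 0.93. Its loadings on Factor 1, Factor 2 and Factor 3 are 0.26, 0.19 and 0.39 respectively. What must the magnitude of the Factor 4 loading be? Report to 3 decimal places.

Under orthogonal rotation h² = Σλ², so λ_Factor 4² = h² − (0.2558) = 0.93 − 0.2558 = 0.6742.
|λ| = √0.6742 = 0.8211.

0.821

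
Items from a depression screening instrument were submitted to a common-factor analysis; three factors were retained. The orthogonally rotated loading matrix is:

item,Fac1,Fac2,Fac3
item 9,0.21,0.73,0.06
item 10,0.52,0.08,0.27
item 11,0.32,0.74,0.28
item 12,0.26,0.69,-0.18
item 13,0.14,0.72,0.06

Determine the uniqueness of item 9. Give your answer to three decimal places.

0.419

h² = 0.21² + 0.73² + 0.06² = 0.0441 + 0.5329 + 0.0036 = 0.5806
Uniqueness u² = 1 − h² = 1 − 0.5806 = 0.4194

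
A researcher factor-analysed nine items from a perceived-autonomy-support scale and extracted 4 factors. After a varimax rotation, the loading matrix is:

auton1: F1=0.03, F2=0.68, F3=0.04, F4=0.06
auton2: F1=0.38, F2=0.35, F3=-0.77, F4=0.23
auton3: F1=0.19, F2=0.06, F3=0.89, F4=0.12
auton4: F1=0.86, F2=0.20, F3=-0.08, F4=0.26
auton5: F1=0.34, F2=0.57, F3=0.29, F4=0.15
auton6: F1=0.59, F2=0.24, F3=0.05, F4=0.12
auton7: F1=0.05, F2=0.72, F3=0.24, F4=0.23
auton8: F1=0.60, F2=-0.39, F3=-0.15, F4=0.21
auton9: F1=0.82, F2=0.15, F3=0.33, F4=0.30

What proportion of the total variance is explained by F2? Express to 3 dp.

SS loadings for F2 = 0.68² + 0.35² + 0.06² + 0.20² + 0.57² + 0.24² + 0.72² + (-0.39)² + 0.15² = 1.7040
Proportion of variance = 1.7040 / 9 = 0.1893.

0.189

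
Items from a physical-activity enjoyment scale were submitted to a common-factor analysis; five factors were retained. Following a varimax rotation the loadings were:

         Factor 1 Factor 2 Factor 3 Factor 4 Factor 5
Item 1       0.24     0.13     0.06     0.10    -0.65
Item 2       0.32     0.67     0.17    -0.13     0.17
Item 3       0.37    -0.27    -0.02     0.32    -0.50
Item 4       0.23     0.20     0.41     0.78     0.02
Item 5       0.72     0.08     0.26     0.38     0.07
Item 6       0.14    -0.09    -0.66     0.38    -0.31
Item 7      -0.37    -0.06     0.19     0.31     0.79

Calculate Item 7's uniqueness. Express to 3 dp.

h² = (-0.37)² + (-0.06)² + 0.19² + 0.31² + 0.79² = 0.1369 + 0.0036 + 0.0361 + 0.0961 + 0.6241 = 0.8968
Uniqueness u² = 1 − h² = 1 − 0.8968 = 0.1032

0.103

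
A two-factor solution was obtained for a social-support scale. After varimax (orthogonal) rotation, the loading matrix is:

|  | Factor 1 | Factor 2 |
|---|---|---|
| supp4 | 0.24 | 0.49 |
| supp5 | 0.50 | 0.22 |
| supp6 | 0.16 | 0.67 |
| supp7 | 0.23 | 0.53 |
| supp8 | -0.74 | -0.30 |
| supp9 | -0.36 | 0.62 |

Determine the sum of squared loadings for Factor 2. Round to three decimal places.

1.493

SS loadings for Factor 2 = 0.49² + 0.22² + 0.67² + 0.53² + (-0.30)² + 0.62² = 0.2401 + 0.0484 + 0.4489 + 0.2809 + 0.0900 + 0.3844 = 1.4927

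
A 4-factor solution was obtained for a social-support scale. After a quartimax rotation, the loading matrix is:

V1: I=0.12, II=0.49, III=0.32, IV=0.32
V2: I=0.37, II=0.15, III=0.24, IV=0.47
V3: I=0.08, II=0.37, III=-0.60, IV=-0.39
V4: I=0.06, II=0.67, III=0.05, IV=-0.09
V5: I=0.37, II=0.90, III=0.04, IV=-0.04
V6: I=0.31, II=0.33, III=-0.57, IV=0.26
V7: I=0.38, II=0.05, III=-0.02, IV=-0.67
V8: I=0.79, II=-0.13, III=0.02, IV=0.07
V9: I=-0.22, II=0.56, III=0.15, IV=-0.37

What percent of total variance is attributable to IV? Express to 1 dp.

12.7%

SS loadings for IV = 0.32² + 0.47² + (-0.39)² + (-0.09)² + (-0.04)² + 0.26² + (-0.67)² + 0.07² + (-0.37)² = 1.1434
With 9 standardized items, total variance = 9. Proportion = 1.1434/9 = 0.1270 → 12.70%.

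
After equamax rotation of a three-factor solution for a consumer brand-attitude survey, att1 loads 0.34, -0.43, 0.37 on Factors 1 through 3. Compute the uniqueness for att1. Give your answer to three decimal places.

h² = 0.34² + (-0.43)² + 0.37² = 0.1156 + 0.1849 + 0.1369 = 0.4374
Uniqueness u² = 1 − h² = 1 − 0.4374 = 0.5626

0.563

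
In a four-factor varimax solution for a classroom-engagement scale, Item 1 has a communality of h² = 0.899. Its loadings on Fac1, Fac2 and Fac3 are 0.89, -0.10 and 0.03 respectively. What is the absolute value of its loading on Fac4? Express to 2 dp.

Under orthogonal rotation h² = Σλ², so λ_Fac4² = h² − (0.8030) = 0.899 − 0.8030 = 0.0960.
|λ| = √0.0960 = 0.3098.

0.31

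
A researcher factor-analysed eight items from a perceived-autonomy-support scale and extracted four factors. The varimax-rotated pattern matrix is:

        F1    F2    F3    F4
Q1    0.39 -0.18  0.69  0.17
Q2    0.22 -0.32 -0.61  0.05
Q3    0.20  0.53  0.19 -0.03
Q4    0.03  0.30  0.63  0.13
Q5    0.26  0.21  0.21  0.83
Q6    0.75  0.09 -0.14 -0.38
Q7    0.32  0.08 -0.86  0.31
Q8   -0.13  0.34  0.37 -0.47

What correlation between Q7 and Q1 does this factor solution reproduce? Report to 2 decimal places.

r̂ = Σ λ_i·λ_j across factors = (0.32)(0.39) + (0.08)(-0.18) + (-0.86)(0.69) + (0.31)(0.17)
  = +0.1248 -0.0144 -0.5934 +0.0527 = -0.4303

-0.43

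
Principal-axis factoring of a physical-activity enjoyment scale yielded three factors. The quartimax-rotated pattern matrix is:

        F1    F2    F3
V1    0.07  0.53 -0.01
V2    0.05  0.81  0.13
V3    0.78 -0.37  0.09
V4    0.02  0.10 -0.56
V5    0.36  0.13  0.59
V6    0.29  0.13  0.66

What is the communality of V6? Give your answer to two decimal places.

h² = 0.29² + 0.13² + 0.66² = 0.0841 + 0.0169 + 0.4356 = 0.5366

0.54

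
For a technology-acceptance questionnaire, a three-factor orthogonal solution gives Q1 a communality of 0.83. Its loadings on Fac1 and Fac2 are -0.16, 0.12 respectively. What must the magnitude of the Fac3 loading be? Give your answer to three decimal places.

Under orthogonal rotation h² = Σλ², so λ_Fac3² = h² − (0.0400) = 0.83 − 0.0400 = 0.7900.
|λ| = √0.7900 = 0.8888.

0.889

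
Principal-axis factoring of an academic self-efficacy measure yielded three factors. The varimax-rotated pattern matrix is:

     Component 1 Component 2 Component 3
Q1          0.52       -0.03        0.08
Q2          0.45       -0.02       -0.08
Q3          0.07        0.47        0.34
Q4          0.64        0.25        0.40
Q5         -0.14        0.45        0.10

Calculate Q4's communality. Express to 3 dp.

h² = 0.64² + 0.25² + 0.40² = 0.4096 + 0.0625 + 0.1600 = 0.6321

0.632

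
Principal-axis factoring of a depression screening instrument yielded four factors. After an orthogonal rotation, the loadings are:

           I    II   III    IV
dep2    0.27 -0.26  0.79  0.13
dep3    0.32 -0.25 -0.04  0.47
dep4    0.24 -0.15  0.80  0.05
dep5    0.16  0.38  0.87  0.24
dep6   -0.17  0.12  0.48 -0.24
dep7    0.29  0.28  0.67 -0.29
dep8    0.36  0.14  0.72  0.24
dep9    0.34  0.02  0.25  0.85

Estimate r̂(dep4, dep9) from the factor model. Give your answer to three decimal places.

r̂ = Σ λ_i·λ_j across factors = (0.24)(0.34) + (-0.15)(0.02) + (0.80)(0.25) + (0.05)(0.85)
  = +0.0816 -0.0030 +0.2000 +0.0425 = 0.3211

0.321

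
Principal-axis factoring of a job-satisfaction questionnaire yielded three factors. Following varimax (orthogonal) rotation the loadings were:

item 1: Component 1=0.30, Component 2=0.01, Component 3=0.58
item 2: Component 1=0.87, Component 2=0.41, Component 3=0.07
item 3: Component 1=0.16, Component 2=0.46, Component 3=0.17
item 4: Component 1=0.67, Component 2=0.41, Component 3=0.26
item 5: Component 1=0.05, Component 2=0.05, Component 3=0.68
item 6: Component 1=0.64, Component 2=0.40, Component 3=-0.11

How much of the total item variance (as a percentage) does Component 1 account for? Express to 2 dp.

28.89%

SS loadings for Component 1 = 0.30² + 0.87² + 0.16² + 0.67² + 0.05² + 0.64² = 1.7335
With 6 standardized items, total variance = 6. Proportion = 1.7335/6 = 0.2889 → 28.89%.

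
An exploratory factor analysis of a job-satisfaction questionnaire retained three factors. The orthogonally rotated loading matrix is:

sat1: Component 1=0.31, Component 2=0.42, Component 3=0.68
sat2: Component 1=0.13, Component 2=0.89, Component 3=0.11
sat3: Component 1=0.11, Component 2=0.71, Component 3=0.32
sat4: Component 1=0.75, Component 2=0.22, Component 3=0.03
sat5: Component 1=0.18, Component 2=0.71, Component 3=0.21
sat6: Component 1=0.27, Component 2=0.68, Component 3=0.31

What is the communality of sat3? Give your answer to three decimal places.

0.619

h² = 0.11² + 0.71² + 0.32² = 0.0121 + 0.5041 + 0.1024 = 0.6186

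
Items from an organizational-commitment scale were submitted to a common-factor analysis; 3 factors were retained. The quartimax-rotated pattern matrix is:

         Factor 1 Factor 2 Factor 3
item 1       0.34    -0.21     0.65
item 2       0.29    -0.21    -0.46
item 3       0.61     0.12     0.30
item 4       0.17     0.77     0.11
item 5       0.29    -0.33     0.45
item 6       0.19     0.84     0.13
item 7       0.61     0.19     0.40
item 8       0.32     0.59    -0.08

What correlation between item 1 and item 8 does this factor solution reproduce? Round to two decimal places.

r̂ = Σ λ_i·λ_j across factors = (0.34)(0.32) + (-0.21)(0.59) + (0.65)(-0.08)
  = +0.1088 -0.1239 -0.0520 = -0.0671

-0.07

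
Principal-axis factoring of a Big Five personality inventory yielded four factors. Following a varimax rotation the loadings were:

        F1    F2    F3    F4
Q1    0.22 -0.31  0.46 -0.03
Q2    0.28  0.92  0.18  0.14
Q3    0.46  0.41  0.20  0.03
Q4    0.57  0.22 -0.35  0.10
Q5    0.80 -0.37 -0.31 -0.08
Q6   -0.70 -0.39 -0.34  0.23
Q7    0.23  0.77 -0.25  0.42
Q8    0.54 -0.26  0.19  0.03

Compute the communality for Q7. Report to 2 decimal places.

h² = 0.23² + 0.77² + (-0.25)² + 0.42² = 0.0529 + 0.5929 + 0.0625 + 0.1764 = 0.8847

0.88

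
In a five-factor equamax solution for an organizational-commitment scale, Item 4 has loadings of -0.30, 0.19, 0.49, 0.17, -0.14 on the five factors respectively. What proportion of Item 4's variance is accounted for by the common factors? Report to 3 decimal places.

h² = (-0.30)² + 0.19² + 0.49² + 0.17² + (-0.14)² = 0.0900 + 0.0361 + 0.2401 + 0.0289 + 0.0196 = 0.4147

0.415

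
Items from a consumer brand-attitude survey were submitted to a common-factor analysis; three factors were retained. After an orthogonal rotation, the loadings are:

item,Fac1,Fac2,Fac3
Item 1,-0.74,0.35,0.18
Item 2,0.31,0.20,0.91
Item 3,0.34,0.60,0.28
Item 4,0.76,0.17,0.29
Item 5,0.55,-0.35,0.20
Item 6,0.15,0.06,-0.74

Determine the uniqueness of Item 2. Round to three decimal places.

h² = 0.31² + 0.20² + 0.91² = 0.0961 + 0.0400 + 0.8281 = 0.9642
Uniqueness u² = 1 − h² = 1 − 0.9642 = 0.0358

0.036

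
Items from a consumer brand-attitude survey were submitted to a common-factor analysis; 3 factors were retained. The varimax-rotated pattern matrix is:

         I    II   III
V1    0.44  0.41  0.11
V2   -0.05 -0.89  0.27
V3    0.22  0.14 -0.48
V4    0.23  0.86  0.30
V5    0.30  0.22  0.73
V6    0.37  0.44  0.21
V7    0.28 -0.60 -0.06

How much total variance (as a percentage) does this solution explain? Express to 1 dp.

55.9%

Communalities: 0.3738, 0.8675, 0.2984, 0.8825, 0.6713, 0.3746, 0.4420; Σh² = 3.9101.
Total variance with 7 standardized items is 7, so the solution explains 3.9101/7 = 0.5586 = 55.86%.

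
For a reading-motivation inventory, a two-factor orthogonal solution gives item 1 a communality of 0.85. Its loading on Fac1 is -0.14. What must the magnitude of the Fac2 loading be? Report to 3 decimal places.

0.911

Under orthogonal rotation h² = Σλ², so λ_Fac2² = h² − (0.0196) = 0.85 − 0.0196 = 0.8304.
|λ| = √0.8304 = 0.9113.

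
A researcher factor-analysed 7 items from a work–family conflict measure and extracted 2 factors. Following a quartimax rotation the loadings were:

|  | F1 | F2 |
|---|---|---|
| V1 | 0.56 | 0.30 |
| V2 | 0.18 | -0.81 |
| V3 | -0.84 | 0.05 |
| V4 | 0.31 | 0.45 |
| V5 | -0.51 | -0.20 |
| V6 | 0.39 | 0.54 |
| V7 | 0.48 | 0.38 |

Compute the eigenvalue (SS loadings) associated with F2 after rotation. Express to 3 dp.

SS loadings for F2 = 0.30² + (-0.81)² + 0.05² + 0.45² + (-0.20)² + 0.54² + 0.38² = 0.0900 + 0.6561 + 0.0025 + 0.2025 + 0.0400 + 0.2916 + 0.1444 = 1.4271

1.427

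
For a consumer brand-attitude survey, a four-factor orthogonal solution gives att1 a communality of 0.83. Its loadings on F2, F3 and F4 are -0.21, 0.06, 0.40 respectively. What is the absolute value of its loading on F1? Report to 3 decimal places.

Under orthogonal rotation h² = Σλ², so λ_F1² = h² − (0.2077) = 0.83 − 0.2077 = 0.6223.
|λ| = √0.6223 = 0.7889.

0.789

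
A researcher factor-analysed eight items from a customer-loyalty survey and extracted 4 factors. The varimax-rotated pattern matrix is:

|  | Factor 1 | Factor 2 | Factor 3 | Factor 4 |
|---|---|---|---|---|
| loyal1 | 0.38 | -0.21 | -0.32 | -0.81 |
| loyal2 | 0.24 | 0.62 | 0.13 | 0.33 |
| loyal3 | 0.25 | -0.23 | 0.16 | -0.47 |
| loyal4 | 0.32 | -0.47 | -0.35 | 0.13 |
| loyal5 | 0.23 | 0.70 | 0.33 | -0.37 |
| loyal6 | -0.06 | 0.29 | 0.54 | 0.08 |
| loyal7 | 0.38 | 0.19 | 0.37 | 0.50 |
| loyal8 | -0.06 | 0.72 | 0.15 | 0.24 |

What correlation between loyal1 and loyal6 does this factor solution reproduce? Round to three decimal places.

r̂ = Σ λ_i·λ_j across factors = (0.38)(-0.06) + (-0.21)(0.29) + (-0.32)(0.54) + (-0.81)(0.08)
  = -0.0228 -0.0609 -0.1728 -0.0648 = -0.3213

-0.321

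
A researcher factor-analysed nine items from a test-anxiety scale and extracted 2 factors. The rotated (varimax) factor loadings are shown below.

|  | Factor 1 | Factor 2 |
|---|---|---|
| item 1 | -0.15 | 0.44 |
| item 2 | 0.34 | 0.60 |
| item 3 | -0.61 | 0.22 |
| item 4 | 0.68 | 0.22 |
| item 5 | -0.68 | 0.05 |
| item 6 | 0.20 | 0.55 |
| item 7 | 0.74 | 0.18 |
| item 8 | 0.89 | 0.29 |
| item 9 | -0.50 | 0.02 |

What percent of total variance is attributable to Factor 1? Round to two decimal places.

SS loadings for Factor 1 = (-0.15)² + 0.34² + (-0.61)² + 0.68² + (-0.68)² + 0.20² + 0.74² + 0.89² + (-0.50)² = 3.0647
With 9 standardized items, total variance = 9. Proportion = 3.0647/9 = 0.3405 → 34.05%.

34.05%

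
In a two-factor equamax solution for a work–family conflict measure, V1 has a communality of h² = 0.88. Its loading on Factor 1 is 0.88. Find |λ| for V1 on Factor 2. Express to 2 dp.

Under orthogonal rotation h² = Σλ², so λ_Factor 2² = h² − (0.7744) = 0.88 − 0.7744 = 0.1056.
|λ| = √0.1056 = 0.3250.

0.32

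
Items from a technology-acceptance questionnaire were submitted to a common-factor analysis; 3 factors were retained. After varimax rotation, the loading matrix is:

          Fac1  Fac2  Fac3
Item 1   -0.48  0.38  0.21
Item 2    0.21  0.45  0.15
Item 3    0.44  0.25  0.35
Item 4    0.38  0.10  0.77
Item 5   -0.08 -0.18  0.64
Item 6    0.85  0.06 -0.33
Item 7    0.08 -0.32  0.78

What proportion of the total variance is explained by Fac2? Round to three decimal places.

0.080

SS loadings for Fac2 = 0.38² + 0.45² + 0.25² + 0.10² + (-0.18)² + 0.06² + (-0.32)² = 0.5578
Proportion of variance = 0.5578 / 7 = 0.0797.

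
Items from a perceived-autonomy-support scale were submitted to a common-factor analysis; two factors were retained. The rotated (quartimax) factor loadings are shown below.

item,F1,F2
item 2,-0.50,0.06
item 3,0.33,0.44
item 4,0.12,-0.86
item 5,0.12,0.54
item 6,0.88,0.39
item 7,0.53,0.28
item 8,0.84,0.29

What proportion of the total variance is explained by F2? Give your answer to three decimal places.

0.220

SS loadings for F2 = 0.06² + 0.44² + (-0.86)² + 0.54² + 0.39² + 0.28² + 0.29² = 1.5430
Proportion of variance = 1.5430 / 7 = 0.2204.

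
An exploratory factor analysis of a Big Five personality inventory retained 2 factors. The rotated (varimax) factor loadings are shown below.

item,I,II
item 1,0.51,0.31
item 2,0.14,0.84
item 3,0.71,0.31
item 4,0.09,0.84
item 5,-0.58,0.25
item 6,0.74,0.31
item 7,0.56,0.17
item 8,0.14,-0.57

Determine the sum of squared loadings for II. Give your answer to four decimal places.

2.1158

SS loadings for II = 0.31² + 0.84² + 0.31² + 0.84² + 0.25² + 0.31² + 0.17² + (-0.57)² = 0.0961 + 0.7056 + 0.0961 + 0.7056 + 0.0625 + 0.0961 + 0.0289 + 0.3249 = 2.1158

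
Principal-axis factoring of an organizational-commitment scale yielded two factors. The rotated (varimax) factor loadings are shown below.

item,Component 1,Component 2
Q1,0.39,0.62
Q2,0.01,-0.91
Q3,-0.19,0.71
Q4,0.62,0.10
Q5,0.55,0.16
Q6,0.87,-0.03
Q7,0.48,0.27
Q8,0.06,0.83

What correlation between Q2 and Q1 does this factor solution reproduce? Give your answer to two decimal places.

r̂ = Σ λ_i·λ_j across factors = (0.01)(0.39) + (-0.91)(0.62)
  = +0.0039 -0.5642 = -0.5603

-0.56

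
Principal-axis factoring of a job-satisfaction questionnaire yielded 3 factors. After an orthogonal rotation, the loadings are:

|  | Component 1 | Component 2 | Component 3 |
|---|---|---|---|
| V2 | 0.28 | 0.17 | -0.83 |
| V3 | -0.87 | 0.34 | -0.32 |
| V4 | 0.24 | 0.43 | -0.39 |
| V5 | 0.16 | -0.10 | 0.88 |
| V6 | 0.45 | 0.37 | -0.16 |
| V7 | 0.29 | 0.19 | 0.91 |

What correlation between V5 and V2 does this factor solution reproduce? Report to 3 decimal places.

r̂ = Σ λ_i·λ_j across factors = (0.16)(0.28) + (-0.10)(0.17) + (0.88)(-0.83)
  = +0.0448 -0.0170 -0.7304 = -0.7026

-0.703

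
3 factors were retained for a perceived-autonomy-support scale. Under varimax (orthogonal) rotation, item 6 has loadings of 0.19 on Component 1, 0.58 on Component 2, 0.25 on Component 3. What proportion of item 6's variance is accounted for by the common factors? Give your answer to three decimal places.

0.435

h² = 0.19² + 0.58² + 0.25² = 0.0361 + 0.3364 + 0.0625 = 0.4350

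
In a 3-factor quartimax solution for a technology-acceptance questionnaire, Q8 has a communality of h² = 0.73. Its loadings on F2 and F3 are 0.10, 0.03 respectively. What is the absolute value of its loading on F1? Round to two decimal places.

0.85

Under orthogonal rotation h² = Σλ², so λ_F1² = h² − (0.0109) = 0.73 − 0.0109 = 0.7191.
|λ| = √0.7191 = 0.8480.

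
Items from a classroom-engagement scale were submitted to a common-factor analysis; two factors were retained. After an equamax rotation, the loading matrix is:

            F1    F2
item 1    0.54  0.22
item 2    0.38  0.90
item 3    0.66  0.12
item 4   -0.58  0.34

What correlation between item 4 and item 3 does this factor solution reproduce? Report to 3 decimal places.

r̂ = Σ λ_i·λ_j across factors = (-0.58)(0.66) + (0.34)(0.12)
  = -0.3828 +0.0408 = -0.3420

-0.342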